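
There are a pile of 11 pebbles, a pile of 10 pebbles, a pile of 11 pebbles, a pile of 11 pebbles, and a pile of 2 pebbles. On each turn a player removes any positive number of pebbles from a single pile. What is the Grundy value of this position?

Compute the nim-sum pairwise:
11 XOR 10 = 1
1 XOR 11 = 10
10 XOR 11 = 1
1 XOR 2 = 3

3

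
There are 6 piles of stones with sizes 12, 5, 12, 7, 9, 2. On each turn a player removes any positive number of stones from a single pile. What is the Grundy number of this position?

9

Compute the nim-sum pairwise:
12 XOR 5 = 9
9 XOR 12 = 5
5 XOR 7 = 2
2 XOR 9 = 11
11 XOR 2 = 9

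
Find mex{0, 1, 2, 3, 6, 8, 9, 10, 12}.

The values 0, 1, 2, 3 are all present; 4 is the first non-negative integer missing from the set.

4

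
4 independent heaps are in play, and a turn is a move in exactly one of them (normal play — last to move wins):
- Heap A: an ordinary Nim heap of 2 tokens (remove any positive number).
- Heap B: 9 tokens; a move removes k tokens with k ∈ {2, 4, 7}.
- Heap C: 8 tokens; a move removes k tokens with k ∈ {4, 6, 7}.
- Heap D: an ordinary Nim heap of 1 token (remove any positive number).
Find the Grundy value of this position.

Heap A is a plain Nim heap of size 2, so its Grundy value is 2.
Build the Grundy sequence for heap B with g(k) = mex{g(k−s) : s ∈ {2, 4, 7}, s ≤ k}:
g(0) = mex{} = 0
g(1) = mex{} = 0
g(2) = mex{0} = 1
g(3) = mex{0} = 1
g(4) = mex{0,1} = 2
g(5) = mex{0,1} = 2
g(6) = mex{1,2} = 0
g(7) = mex{0,1,2} = 3
g(8) = mex{0,2} = 1
g(9) = mex{1,2,3} = 0
So g(9) = 0.
Build the Grundy sequence for heap C with g(k) = mex{g(k−s) : s ∈ {4, 6, 7}, s ≤ k}:
k:     0  1  2  3  4  5  6  7  8
g(k):  0  0  0  0  1  1  1  1  2
So g(8) = 2.
Heap D is a plain Nim heap of size 1, so its Grundy value is 1.
By the Sprague-Grundy theorem, the Grundy value of a sum of independent games is the XOR of the component values.
Combined value = 2 XOR 0 XOR 2 XOR 1 = 1.

1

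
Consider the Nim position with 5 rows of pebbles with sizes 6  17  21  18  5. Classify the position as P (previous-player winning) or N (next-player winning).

N-position

Compute the nim-sum pairwise:
6 ^ 17 = 23
23 ^ 21 = 2
2 ^ 18 = 16
16 ^ 5 = 21
The nim-sum is 21 ≠ 0, so this is an N-position: the player to move can win.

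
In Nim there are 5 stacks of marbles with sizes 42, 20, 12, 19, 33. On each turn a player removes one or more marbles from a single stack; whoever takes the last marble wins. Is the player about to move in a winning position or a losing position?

Nim-sum: 42 ^ 20 ^ 12 ^ 19 ^ 33 = 0.
The nim-sum is 0, so this is a P-position: the player to move is in a losing position under optimal play.

Losing position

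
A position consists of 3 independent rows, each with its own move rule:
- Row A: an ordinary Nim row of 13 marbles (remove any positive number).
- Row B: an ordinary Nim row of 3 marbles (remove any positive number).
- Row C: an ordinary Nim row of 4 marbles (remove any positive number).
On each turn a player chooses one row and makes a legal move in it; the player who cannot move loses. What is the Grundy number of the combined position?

10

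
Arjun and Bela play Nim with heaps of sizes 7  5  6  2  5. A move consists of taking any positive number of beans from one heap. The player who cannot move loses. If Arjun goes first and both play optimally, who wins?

Arjun wins

Compute the nim-sum pairwise:
7 ⊕ 5 = 2
2 ⊕ 6 = 4
4 ⊕ 2 = 6
6 ⊕ 5 = 3
The nim-sum is 3 ≠ 0, so this is an N-position: the player to move can win; Arjun has a winning move.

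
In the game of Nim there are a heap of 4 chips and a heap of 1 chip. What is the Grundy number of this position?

5

In binary:
  100  (4)
  001  (1)
  ---
  101  (5)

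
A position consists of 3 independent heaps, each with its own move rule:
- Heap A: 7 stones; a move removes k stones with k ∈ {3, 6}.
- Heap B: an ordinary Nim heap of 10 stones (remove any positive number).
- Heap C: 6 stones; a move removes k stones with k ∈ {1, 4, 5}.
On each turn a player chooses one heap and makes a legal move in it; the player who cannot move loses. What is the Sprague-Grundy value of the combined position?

Build the Grundy sequence for heap A with g(k) = mex{g(k−s) : s ∈ {3, 6}, s ≤ k}:
k:     0  1  2  3  4  5  6  7
g(k):  0  0  0  1  1  1  2  2
So g(7) = 2.
Heap B is a plain Nim heap of size 10, so its Grundy value is 10.
For heap C, compute g(0), g(1), … with moves {1, 4, 5}:
g(0) = mex{} = 0
g(1) = mex{0} = 1
g(2) = mex{1} = 0
g(3) = mex{0} = 1
g(4) = mex{0,1} = 2
g(5) = mex{0,1,2} = 3
g(6) = mex{0,1,3} = 2
So g(6) = 2.
The value of a disjunctive sum is the nim-sum of the parts.
Combined value = 2 XOR 10 XOR 2 = 10.

10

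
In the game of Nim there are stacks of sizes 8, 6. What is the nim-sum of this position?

14

Nim-sum: 8 XOR 6 = 14.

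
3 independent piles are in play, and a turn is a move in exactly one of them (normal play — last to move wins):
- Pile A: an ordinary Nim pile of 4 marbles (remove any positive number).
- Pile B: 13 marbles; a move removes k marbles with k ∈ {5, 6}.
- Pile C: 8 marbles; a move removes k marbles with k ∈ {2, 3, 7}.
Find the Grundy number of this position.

Pile A is a plain Nim pile of size 4, so its Grundy value is 4.
Grundy values for pile B (subtraction set {5, 6}):
g(0) = mex{} = 0
g(1) = mex{} = 0
g(2) = mex{} = 0
g(3) = mex{} = 0
g(4) = mex{} = 0
g(5) = mex{0} = 1
g(6) = mex{0} = 1
g(7) = mex{0} = 1
g(8) = mex{0} = 1
g(9) = mex{0} = 1
g(10) = mex{0,1} = 2
g(11) = mex{1} = 0
g(12) = mex{1} = 0
g(13) = mex{1} = 0
So g(13) = 0.
For pile C, compute g(0), g(1), … with moves {2, 3, 7}:
k:     0  1  2  3  4  5  6  7  8
g(k):  0  0  1  1  2  0  0  1  1
So g(8) = 1.
The value of a disjunctive sum is the nim-sum of the parts.
Combined value = 4 ⊕ 0 ⊕ 1 = 5.

5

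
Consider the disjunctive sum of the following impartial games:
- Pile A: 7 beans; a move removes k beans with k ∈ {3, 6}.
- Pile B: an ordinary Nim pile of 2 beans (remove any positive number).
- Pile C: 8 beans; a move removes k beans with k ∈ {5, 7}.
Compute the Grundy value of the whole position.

For pile A, compute g(0), g(1), … with moves {3, 6}:
k:     0  1  2  3  4  5  6  7
g(k):  0  0  0  1  1  1  2  2
So g(7) = 2.
Pile B is a plain Nim pile of size 2, so its Grundy value is 2.
For pile C, compute g(0), g(1), … with moves {5, 7}:
g(0) = mex{} = 0
g(1) = mex{} = 0
g(2) = mex{} = 0
g(3) = mex{} = 0
g(4) = mex{} = 0
g(5) = mex{0} = 1
g(6) = mex{0} = 1
g(7) = mex{0} = 1
g(8) = mex{0} = 1
So g(8) = 1.
The value of a disjunctive sum is the nim-sum of the parts.
Combined value = 2 ⊕ 2 ⊕ 1 = 1.

1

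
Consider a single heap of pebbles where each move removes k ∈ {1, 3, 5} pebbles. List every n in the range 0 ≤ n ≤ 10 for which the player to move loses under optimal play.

Grundy values for subtraction set {1, 3, 5}:
k:     0  1  2  3  4  5  6  7  8  9 10
g(k):  0  1  0  1  0  1  0  1  0  1  0
The P-positions (g = 0) in 0..10 are 0, 2, 4, 6, 8, 10.

0, 2, 4, 6, 8, 10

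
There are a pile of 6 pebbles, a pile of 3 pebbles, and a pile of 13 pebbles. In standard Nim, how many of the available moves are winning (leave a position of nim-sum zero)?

Compute the nim-sum pairwise:
6 ⊕ 3 = 5
5 ⊕ 13 = 8
The overall nim-sum is X = 8. A pile of size p has a winning move iff p XOR X < p (reduce it to p XOR X).
  6: 6 XOR 8 = 14 ≥ 6 — no move.
  3: 3 XOR 8 = 11 ≥ 3 — no move.
  13: 13 XOR 8 = 5 < 13 — winning move (to 5).
That gives 1 winning move.

1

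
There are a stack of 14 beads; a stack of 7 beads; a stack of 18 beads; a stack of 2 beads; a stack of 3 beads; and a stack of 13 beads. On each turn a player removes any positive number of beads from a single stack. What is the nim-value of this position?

Write each in binary and XOR column by column:
  01110  (14)
  00111  (7)
  10010  (18)
  00010  (2)
  00011  (3)
  01101  (13)
  -----
  10111  (23)

23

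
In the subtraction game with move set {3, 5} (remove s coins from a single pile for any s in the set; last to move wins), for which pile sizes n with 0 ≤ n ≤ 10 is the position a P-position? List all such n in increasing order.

0, 1, 2, 8, 9, 10

Build the Grundy sequence with g(k) = mex{g(k−s) : s ∈ {3, 5}, s ≤ k}:
g(0) = mex{} = 0
g(1) = mex{} = 0
g(2) = mex{} = 0
g(3) = mex{0} = 1
g(4) = mex{0} = 1
g(5) = mex{0} = 1
g(6) = mex{0,1} = 2
g(7) = mex{0,1} = 2
g(8) = mex{1} = 0
g(9) = mex{1,2} = 0
g(10) = mex{1,2} = 0
The P-positions (g = 0) in 0..10 are 0, 1, 2, 8, 9, 10.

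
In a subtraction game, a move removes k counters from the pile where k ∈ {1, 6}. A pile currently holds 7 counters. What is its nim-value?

0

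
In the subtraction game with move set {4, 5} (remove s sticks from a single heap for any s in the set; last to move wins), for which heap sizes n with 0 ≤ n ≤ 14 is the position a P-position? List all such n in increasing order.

0, 1, 2, 3, 9, 10, 11, 12

Build the Grundy sequence with g(k) = mex{g(k−s) : s ∈ {4, 5}, s ≤ k}:
g(0) = mex{} = 0
g(1) = mex{} = 0
g(2) = mex{} = 0
g(3) = mex{} = 0
g(4) = mex{0} = 1
g(5) = mex{0} = 1
g(6) = mex{0} = 1
g(7) = mex{0} = 1
g(8) = mex{0,1} = 2
g(9) = mex{1} = 0
g(10) = mex{1} = 0
g(11) = mex{1} = 0
g(12) = mex{1,2} = 0
g(13) = mex{0,2} = 1
g(14) = mex{0} = 1
The P-positions (g = 0) in 0..14 are 0, 1, 2, 3, 9, 10, 11, 12.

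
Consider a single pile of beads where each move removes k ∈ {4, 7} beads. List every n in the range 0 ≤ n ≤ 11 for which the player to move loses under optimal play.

0, 1, 2, 3, 11

Grundy values for subtraction set {4, 7}:
k:     0  1  2  3  4  5  6  7  8  9 10 11
g(k):  0  0  0  0  1  1  1  1  2  2  2  0
The P-positions (g = 0) in 0..11 are 0, 1, 2, 3, 11.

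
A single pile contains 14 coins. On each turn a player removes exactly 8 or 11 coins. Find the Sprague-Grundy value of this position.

Build the Grundy sequence with g(k) = mex{g(k−s) : s ∈ {8, 11}, s ≤ k}:
g(0) = mex{} = 0
g(1) = mex{} = 0
g(2) = mex{} = 0
g(3) = mex{} = 0
g(4) = mex{} = 0
g(5) = mex{} = 0
g(6) = mex{} = 0
g(7) = mex{} = 0
g(8) = mex{0} = 1
g(9) = mex{0} = 1
g(10) = mex{0} = 1
g(11) = mex{0} = 1
g(12) = mex{0} = 1
g(13) = mex{0} = 1
g(14) = mex{0} = 1
So g(14) = 1.

1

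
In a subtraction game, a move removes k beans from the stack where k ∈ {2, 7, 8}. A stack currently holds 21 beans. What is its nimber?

Build the Grundy sequence with g(k) = mex{g(k−s) : s ∈ {2, 7, 8}, s ≤ k}:
k:     0  1  2  3  4  5  6  7  8  9 10 11 12 13 14 15 16 17 18 19 20 21
g(k):  0  0  1  1  0  0  1  1  2  2  0  3  1  2  0  0  1  1  2  0  0  1
So g(21) = 1.

1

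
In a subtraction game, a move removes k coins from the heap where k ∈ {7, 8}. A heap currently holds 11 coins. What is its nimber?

1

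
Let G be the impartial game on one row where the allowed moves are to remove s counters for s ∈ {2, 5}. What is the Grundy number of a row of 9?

1

Grundy values for subtraction set {2, 5}:
k:     0  1  2  3  4  5  6  7  8  9
g(k):  0  0  1  1  0  2  1  0  0  1
So g(9) = 1.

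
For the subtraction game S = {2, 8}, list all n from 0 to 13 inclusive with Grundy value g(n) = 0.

0, 1, 4, 5, 10, 11

Grundy values for subtraction set {2, 8}:
k:     0  1  2  3  4  5  6  7  8  9 10 11 12 13
g(k):  0  0  1  1  0  0  1  1  2  2  0  0  1  1
The P-positions (g = 0) in 0..13 are 0, 1, 4, 5, 10, 11.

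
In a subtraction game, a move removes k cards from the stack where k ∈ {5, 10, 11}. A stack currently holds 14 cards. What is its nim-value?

2

Build the Grundy sequence with g(k) = mex{g(k−s) : s ∈ {5, 10, 11}, s ≤ k}:
k:     0  1  2  3  4  5  6  7  8  9 10 11 12 13 14
g(k):  0  0  0  0  0  1  1  1  1  1  2  2  2  2  2
So g(14) = 2.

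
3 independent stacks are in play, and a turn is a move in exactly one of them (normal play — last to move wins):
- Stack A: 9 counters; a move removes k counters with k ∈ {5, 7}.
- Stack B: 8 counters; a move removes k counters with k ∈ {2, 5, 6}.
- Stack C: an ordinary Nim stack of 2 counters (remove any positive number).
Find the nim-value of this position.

3

Build the Grundy sequence for stack A with g(k) = mex{g(k−s) : s ∈ {5, 7}, s ≤ k}:
g(0) = mex{} = 0
g(1) = mex{} = 0
g(2) = mex{} = 0
g(3) = mex{} = 0
g(4) = mex{} = 0
g(5) = mex{0} = 1
g(6) = mex{0} = 1
g(7) = mex{0} = 1
g(8) = mex{0} = 1
g(9) = mex{0} = 1
So g(9) = 1.
For stack B, compute g(0), g(1), … with moves {2, 5, 6}:
k:     0  1  2  3  4  5  6  7  8
g(k):  0  0  1  1  0  2  1  3  0
So g(8) = 0.
Stack C is a plain Nim stack of size 2, so its Grundy value is 2.
By the Sprague-Grundy theorem, the Grundy value of a sum of independent games is the XOR of the component values.
Combined value = 1 XOR 0 XOR 2 = 3.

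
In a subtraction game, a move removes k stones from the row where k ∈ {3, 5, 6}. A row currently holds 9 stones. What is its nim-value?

Compute g(0), g(1), … for moves {3, 5, 6}:
k:     0  1  2  3  4  5  6  7  8  9
g(k):  0  0  0  1  1  1  2  2  2  0
So g(9) = 0.

0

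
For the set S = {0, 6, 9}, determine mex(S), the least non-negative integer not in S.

1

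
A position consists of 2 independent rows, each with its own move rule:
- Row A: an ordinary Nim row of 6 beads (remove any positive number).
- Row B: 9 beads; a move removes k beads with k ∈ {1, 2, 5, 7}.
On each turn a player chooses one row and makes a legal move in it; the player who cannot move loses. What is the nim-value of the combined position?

6

Row A is a plain Nim row of size 6, so its Grundy value is 6.
Grundy values for row B (subtraction set {1, 2, 5, 7}):
g(0) = mex{} = 0
g(1) = mex{0} = 1
g(2) = mex{0,1} = 2
g(3) = mex{1,2} = 0
g(4) = mex{0,2} = 1
g(5) = mex{0,1} = 2
g(6) = mex{1,2} = 0
g(7) = mex{0,2} = 1
g(8) = mex{0,1} = 2
g(9) = mex{1,2} = 0
So g(9) = 0.
By the Sprague-Grundy theorem, the Grundy value of a sum of independent games is the XOR of the component values.
Combined value = 6 ⊕ 0 = 6.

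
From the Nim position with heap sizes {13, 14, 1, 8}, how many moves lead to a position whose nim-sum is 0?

Bitwise XOR of the heap sizes:
  1101  (13)
  1110  (14)
  0001  (1)
  1000  (8)
  ----
  1010  (10)
The overall nim-sum is X = 10. A heap of size p has a winning move iff p XOR X < p (reduce it to p XOR X).
  13: 13 XOR 10 = 7 < 13 — winning move (to 7).
  14: 14 XOR 10 = 4 < 14 — winning move (to 4).
  1: 1 XOR 10 = 11 ≥ 1 — no move.
  8: 8 XOR 10 = 2 < 8 — winning move (to 2).
That gives 3 winning moves.

3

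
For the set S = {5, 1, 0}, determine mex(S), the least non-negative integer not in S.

2

The values 0, 1 are all present; 2 is the first non-negative integer missing from the set.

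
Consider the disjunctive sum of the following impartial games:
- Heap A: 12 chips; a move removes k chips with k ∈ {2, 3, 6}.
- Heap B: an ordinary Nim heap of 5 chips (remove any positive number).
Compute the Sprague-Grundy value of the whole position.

Build the Grundy sequence for heap A with g(k) = mex{g(k−s) : s ∈ {2, 3, 6}, s ≤ k}:
k:     0  1  2  3  4  5  6  7  8  9 10 11 12
g(k):  0  0  1  1  2  0  3  1  2  0  0  1  1
So g(12) = 1.
Heap B is a plain Nim heap of size 5, so its Grundy value is 5.
The value of a disjunctive sum is the nim-sum of the parts.
Combined value = 1 ⊕ 5 = 4.

4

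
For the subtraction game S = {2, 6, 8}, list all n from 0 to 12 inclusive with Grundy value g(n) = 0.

Compute g(0), g(1), … for moves {2, 6, 8}:
g(0) = mex{} = 0
g(1) = mex{} = 0
g(2) = mex{0} = 1
g(3) = mex{0} = 1
g(4) = mex{1} = 0
g(5) = mex{1} = 0
g(6) = mex{0} = 1
g(7) = mex{0} = 1
g(8) = mex{0,1} = 2
g(9) = mex{0,1} = 2
g(10) = mex{0,1,2} = 3
g(11) = mex{0,1,2} = 3
g(12) = mex{0,1,3} = 2
The P-positions (g = 0) in 0..12 are 0, 1, 4, 5.

0, 1, 4, 5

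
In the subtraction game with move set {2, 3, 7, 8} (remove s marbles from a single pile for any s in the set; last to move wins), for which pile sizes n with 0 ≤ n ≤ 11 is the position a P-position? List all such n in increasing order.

0, 1, 5, 6, 10, 11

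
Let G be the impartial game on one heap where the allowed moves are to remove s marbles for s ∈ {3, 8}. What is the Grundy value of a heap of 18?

0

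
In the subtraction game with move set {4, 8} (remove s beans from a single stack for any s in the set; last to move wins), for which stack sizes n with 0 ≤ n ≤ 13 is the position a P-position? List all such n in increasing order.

Compute g(0), g(1), … for moves {4, 8}:
g(0) = mex{} = 0
g(1) = mex{} = 0
g(2) = mex{} = 0
g(3) = mex{} = 0
g(4) = mex{0} = 1
g(5) = mex{0} = 1
g(6) = mex{0} = 1
g(7) = mex{0} = 1
g(8) = mex{0,1} = 2
g(9) = mex{0,1} = 2
g(10) = mex{0,1} = 2
g(11) = mex{0,1} = 2
g(12) = mex{1,2} = 0
g(13) = mex{1,2} = 0
The P-positions (g = 0) in 0..13 are 0, 1, 2, 3, 12, 13.

0, 1, 2, 3, 12, 13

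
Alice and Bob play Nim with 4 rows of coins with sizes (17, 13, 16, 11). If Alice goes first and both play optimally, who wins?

Compute the nim-sum pairwise:
17 XOR 13 = 28
28 XOR 16 = 12
12 XOR 11 = 7
The nim-sum is 7 ≠ 0, so this is an N-position: the player to move can win; Alice has a winning move.

Alice wins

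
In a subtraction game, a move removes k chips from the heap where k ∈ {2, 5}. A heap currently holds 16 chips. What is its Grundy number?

Grundy values for subtraction set {2, 5}:
k:     0  1  2  3  4  5  6  7  8  9 10 11 12 13 14 15 16
g(k):  0  0  1  1  0  2  1  0  0  1  1  0  2  1  0  0  1
So g(16) = 1.

1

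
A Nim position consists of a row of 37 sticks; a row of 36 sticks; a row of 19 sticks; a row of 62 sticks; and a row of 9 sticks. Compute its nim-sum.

37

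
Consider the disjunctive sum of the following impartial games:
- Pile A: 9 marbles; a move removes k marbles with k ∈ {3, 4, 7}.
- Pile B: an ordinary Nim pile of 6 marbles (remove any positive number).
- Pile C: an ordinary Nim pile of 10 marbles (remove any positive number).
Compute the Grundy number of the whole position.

15

Grundy values for pile A (subtraction set {3, 4, 7}):
k:     0  1  2  3  4  5  6  7  8  9
g(k):  0  0  0  1  1  1  2  2  2  3
So g(9) = 3.
Pile B is a plain Nim pile of size 6, so its Grundy value is 6.
Pile C is a plain Nim pile of size 10, so its Grundy value is 10.
The value of a disjunctive sum is the nim-sum of the parts.
Combined value = 3 XOR 6 XOR 10 = 15.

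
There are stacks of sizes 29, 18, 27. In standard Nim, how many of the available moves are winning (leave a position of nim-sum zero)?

Bitwise XOR of the heap sizes:
  11101  (29)
  10010  (18)
  11011  (27)
  -----
  10100  (20)
The overall nim-sum is X = 20. A stack of size p has a winning move iff p XOR X < p (reduce it to p XOR X).
  29: 29 XOR 20 = 9 < 29 — winning move (to 9).
  18: 18 XOR 20 = 6 < 18 — winning move (to 6).
  27: 27 XOR 20 = 15 < 27 — winning move (to 15).
That gives 3 winning moves.

3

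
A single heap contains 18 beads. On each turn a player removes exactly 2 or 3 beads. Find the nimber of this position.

1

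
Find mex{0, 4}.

1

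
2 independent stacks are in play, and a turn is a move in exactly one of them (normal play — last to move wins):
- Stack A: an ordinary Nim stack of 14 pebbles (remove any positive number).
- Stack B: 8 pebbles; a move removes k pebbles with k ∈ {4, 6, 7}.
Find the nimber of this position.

Stack A is a plain Nim stack of size 14, so its Grundy value is 14.
Grundy values for stack B (subtraction set {4, 6, 7}):
g(0) = mex{} = 0
g(1) = mex{} = 0
g(2) = mex{} = 0
g(3) = mex{} = 0
g(4) = mex{0} = 1
g(5) = mex{0} = 1
g(6) = mex{0} = 1
g(7) = mex{0} = 1
g(8) = mex{0,1} = 2
So g(8) = 2.
The value of a disjunctive sum is the nim-sum of the parts.
Combined value = 14 XOR 2 = 12.

12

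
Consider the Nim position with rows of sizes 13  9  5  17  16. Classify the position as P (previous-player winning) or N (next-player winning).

Compute the nim-sum pairwise:
13 XOR 9 = 4
4 XOR 5 = 1
1 XOR 17 = 16
16 XOR 16 = 0
The nim-sum is 0, so this is a P-position: the player to move is in a losing position under optimal play.

P-position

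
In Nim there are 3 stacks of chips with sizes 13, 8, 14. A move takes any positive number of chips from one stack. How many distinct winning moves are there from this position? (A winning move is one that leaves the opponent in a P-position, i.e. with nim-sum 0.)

3

Write each in binary and XOR column by column:
  1101  (13)
  1000  (8)
  1110  (14)
  ----
  1011  (11)
The overall nim-sum is X = 11. A stack of size p has a winning move iff p XOR X < p (reduce it to p XOR X).
  13: 13 XOR 11 = 6 < 13 — winning move (to 6).
  8: 8 XOR 11 = 3 < 8 — winning move (to 3).
  14: 14 XOR 11 = 5 < 14 — winning move (to 5).
That gives 3 winning moves.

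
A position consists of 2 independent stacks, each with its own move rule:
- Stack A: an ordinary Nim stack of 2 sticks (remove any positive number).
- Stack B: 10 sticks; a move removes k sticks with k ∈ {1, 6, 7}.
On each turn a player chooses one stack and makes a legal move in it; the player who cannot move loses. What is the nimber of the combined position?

0

Stack A is a plain Nim stack of size 2, so its Grundy value is 2.
Build the Grundy sequence for stack B with g(k) = mex{g(k−s) : s ∈ {1, 6, 7}, s ≤ k}:
g(0) = mex{} = 0
g(1) = mex{0} = 1
g(2) = mex{1} = 0
g(3) = mex{0} = 1
g(4) = mex{1} = 0
g(5) = mex{0} = 1
g(6) = mex{0,1} = 2
g(7) = mex{0,1,2} = 3
g(8) = mex{0,1,3} = 2
g(9) = mex{0,1,2} = 3
g(10) = mex{0,1,3} = 2
So g(10) = 2.
By the Sprague-Grundy theorem, the Grundy value of a sum of independent games is the XOR of the component values.
Combined value = 2 XOR 2 = 0.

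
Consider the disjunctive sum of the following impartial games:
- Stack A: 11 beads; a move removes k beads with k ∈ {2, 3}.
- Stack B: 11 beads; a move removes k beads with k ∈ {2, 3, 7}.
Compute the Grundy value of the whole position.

0

For stack A, compute g(0), g(1), … with moves {2, 3}:
k:     0  1  2  3  4  5  6  7  8  9 10 11
g(k):  0  0  1  1  2  0  0  1  1  2  0  0
So g(11) = 0.
For stack B, compute g(0), g(1), … with moves {2, 3, 7}:
k:     0  1  2  3  4  5  6  7  8  9 10 11
g(k):  0  0  1  1  2  0  0  1  1  2  0  0
So g(11) = 0.
The value of a disjunctive sum is the nim-sum of the parts.
Combined value = 0 ⊕ 0 = 0.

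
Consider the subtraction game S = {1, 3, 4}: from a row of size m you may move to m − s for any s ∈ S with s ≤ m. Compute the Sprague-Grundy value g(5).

3

Compute g(0), g(1), … for moves {1, 3, 4}:
g(0) = mex{} = 0
g(1) = mex{0} = 1
g(2) = mex{1} = 0
g(3) = mex{0} = 1
g(4) = mex{0,1} = 2
g(5) = mex{0,1,2} = 3
So g(5) = 3.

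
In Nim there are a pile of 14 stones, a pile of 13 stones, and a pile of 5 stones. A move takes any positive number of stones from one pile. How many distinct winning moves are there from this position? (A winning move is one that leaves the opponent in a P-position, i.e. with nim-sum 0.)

3

Compute the nim-sum pairwise:
14 XOR 13 = 3
3 XOR 5 = 6
The overall nim-sum is X = 6. A pile of size p has a winning move iff p XOR X < p (reduce it to p XOR X).
  14: 14 XOR 6 = 8 < 14 — winning move (to 8).
  13: 13 XOR 6 = 11 < 13 — winning move (to 11).
  5: 5 XOR 6 = 3 < 5 — winning move (to 3).
That gives 3 winning moves.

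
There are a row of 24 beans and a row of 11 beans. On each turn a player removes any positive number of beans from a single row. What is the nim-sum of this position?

19

Nim-sum: 24 ^ 11 = 19.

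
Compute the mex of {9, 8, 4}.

0 is not in the set, so the mex is 0.

0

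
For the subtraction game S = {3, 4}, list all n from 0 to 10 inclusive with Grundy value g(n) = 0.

0, 1, 2, 7, 8, 9

Grundy values for subtraction set {3, 4}:
g(0) = mex{} = 0
g(1) = mex{} = 0
g(2) = mex{} = 0
g(3) = mex{0} = 1
g(4) = mex{0} = 1
g(5) = mex{0} = 1
g(6) = mex{0,1} = 2
g(7) = mex{1} = 0
g(8) = mex{1} = 0
g(9) = mex{1,2} = 0
g(10) = mex{0,2} = 1
The P-positions (g = 0) in 0..10 are 0, 1, 2, 7, 8, 9.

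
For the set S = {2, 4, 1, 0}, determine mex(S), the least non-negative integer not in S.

The values 0, 1, 2 are all present; 3 is the first non-negative integer missing from the set.

3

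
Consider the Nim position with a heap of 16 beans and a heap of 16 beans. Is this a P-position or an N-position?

Compute the nim-sum pairwise:
16 XOR 16 = 0
The nim-sum is 0, so this is a P-position: the player to move is in a losing position under optimal play.

P-position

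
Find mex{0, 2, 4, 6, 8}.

1

0 is in the set but 1 is not, so the mex is 1.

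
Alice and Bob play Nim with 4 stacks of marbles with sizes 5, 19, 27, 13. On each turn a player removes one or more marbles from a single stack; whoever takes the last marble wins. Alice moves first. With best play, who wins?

In binary:
  00101  (5)
  10011  (19)
  11011  (27)
  01101  (13)
  -----
  00000  (0)
The nim-sum is 0, so this is a P-position: the player to move is in a losing position under optimal play; Alice is about to move from it and so loses — Bob wins.

Bob wins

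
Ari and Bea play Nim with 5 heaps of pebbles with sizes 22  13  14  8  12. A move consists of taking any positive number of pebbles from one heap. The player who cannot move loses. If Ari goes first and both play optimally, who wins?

In binary:
  10110  (22)
  01101  (13)
  01110  (14)
  01000  (8)
  01100  (12)
  -----
  10001  (17)
The nim-sum is 17 ≠ 0, so this is an N-position: the player to move can win; Ari has a winning move.

Ari wins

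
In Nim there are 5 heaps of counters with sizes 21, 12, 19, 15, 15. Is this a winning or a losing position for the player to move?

Write each in binary and XOR column by column:
  10101  (21)
  01100  (12)
  10011  (19)
  01111  (15)
  01111  (15)
  -----
  01010  (10)
The nim-sum is 10 ≠ 0, so this is an N-position: the player to move can win.

Winning position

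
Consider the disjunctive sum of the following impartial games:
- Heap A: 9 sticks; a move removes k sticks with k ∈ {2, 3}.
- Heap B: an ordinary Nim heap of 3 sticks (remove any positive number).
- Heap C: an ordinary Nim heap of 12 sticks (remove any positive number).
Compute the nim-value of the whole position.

For heap A, compute g(0), g(1), … with moves {2, 3}:
k:     0  1  2  3  4  5  6  7  8  9
g(k):  0  0  1  1  2  0  0  1  1  2
So g(9) = 2.
Heap B is a plain Nim heap of size 3, so its Grundy value is 3.
Heap C is a plain Nim heap of size 12, so its Grundy value is 12.
By the Sprague-Grundy theorem, the Grundy value of a sum of independent games is the XOR of the component values.
Combined value = 2 XOR 3 XOR 12 = 13.

13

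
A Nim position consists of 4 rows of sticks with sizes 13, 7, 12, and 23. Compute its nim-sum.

In binary:
  01101  (13)
  00111  (7)
  01100  (12)
  10111  (23)
  -----
  10001  (17)

17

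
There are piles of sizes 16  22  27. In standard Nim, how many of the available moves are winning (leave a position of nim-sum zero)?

3

Nim-sum: 16 XOR 22 XOR 27 = 29.
The overall nim-sum is X = 29. A pile of size p has a winning move iff p XOR X < p (reduce it to p XOR X).
  16: 16 XOR 29 = 13 < 16 — winning move (to 13).
  22: 22 XOR 29 = 11 < 22 — winning move (to 11).
  27: 27 XOR 29 = 6 < 27 — winning move (to 6).
That gives 3 winning moves.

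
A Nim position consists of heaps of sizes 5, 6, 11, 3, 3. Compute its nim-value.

Nim-sum: 5 XOR 6 XOR 11 XOR 3 XOR 3 = 8.

8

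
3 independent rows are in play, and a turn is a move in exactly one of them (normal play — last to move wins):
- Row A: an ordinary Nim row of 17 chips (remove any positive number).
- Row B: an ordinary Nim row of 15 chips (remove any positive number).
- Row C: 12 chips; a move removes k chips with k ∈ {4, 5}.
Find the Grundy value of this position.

30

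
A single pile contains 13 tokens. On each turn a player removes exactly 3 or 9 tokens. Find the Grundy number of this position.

0

Compute g(0), g(1), … for moves {3, 9}:
k:     0  1  2  3  4  5  6  7  8  9 10 11 12 13
g(k):  0  0  0  1  1  1  0  0  0  1  1  1  0  0
So g(13) = 0.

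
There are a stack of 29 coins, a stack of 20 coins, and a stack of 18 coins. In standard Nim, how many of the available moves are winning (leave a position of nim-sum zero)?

3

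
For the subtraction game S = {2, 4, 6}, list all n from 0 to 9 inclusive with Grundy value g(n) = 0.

Grundy values for subtraction set {2, 4, 6}:
k:     0  1  2  3  4  5  6  7  8  9
g(k):  0  0  1  1  2  2  3  3  0  0
The P-positions (g = 0) in 0..9 are 0, 1, 8, 9.

0, 1, 8, 9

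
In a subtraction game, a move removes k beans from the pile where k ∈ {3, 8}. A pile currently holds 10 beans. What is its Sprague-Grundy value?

Build the Grundy sequence with g(k) = mex{g(k−s) : s ∈ {3, 8}, s ≤ k}:
k:     0  1  2  3  4  5  6  7  8  9 10
g(k):  0  0  0  1  1  1  0  0  2  1  1
So g(10) = 1.

1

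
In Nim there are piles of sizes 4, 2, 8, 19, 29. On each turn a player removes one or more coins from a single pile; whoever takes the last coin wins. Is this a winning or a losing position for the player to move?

Losing position

Bitwise XOR of the heap sizes:
  00100  (4)
  00010  (2)
  01000  (8)
  10011  (19)
  11101  (29)
  -----
  00000  (0)
The nim-sum is 0, so this is a P-position: the player to move is in a losing position under optimal play.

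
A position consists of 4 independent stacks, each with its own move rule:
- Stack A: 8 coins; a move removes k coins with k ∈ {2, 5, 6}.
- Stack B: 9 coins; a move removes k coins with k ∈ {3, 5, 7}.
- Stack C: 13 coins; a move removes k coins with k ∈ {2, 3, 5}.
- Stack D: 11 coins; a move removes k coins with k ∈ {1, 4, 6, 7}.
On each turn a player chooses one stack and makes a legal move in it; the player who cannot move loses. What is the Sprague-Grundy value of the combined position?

1

For stack A, compute g(0), g(1), … with moves {2, 5, 6}:
k:     0  1  2  3  4  5  6  7  8
g(k):  0  0  1  1  0  2  1  3  0
So g(8) = 0.
Grundy values for stack B (subtraction set {3, 5, 7}):
k:     0  1  2  3  4  5  6  7  8  9
g(k):  0  0  0  1  1  1  2  2  2  3
So g(9) = 3.
Build the Grundy sequence for stack C with g(k) = mex{g(k−s) : s ∈ {2, 3, 5}, s ≤ k}:
g(0) = mex{} = 0
g(1) = mex{} = 0
g(2) = mex{0} = 1
g(3) = mex{0} = 1
g(4) = mex{0,1} = 2
g(5) = mex{0,1} = 2
g(6) = mex{0,1,2} = 3
g(7) = mex{1,2} = 0
g(8) = mex{1,2,3} = 0
g(9) = mex{0,2,3} = 1
g(10) = mex{0,2} = 1
g(11) = mex{0,1,3} = 2
g(12) = mex{0,1} = 2
g(13) = mex{0,1,2} = 3
So g(13) = 3.
Grundy values for stack D (subtraction set {1, 4, 6, 7}):
g(0) = mex{} = 0
g(1) = mex{0} = 1
g(2) = mex{1} = 0
g(3) = mex{0} = 1
g(4) = mex{0,1} = 2
g(5) = mex{1,2} = 0
g(6) = mex{0} = 1
g(7) = mex{0,1} = 2
g(8) = mex{0,1,2} = 3
g(9) = mex{0,1,3} = 2
g(10) = mex{1,2} = 0
g(11) = mex{0,2} = 1
So g(11) = 1.
By the Sprague-Grundy theorem, the Grundy value of a sum of independent games is the XOR of the component values.
Combined value = 0 ⊕ 3 ⊕ 3 ⊕ 1 = 1.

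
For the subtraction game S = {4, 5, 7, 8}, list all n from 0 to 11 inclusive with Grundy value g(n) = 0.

0, 1, 2, 3

Grundy values for subtraction set {4, 5, 7, 8}:
k:     0  1  2  3  4  5  6  7  8  9 10 11
g(k):  0  0  0  0  1  1  1  1  2  2  2  2
The P-positions (g = 0) in 0..11 are 0, 1, 2, 3.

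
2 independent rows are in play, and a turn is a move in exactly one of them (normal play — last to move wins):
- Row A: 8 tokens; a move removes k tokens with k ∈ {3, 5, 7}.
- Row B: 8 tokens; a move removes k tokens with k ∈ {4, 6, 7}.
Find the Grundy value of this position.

0

Grundy values for row A (subtraction set {3, 5, 7}):
k:     0  1  2  3  4  5  6  7  8
g(k):  0  0  0  1  1  1  2  2  2
So g(8) = 2.
For row B, compute g(0), g(1), … with moves {4, 6, 7}:
k:     0  1  2  3  4  5  6  7  8
g(k):  0  0  0  0  1  1  1  1  2
So g(8) = 2.
The value of a disjunctive sum is the nim-sum of the parts.
Combined value = 2 ⊕ 2 = 0.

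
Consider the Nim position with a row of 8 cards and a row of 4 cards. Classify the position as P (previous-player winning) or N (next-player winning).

Compute the nim-sum pairwise:
8 XOR 4 = 12
The nim-sum is 12 ≠ 0, so this is an N-position: the player to move can win.

N-position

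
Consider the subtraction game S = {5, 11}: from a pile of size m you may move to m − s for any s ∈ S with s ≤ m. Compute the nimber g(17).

0

Compute g(0), g(1), … for moves {5, 11}:
k:     0  1  2  3  4  5  6  7  8  9 10 11 12 13 14 15 16 17
g(k):  0  0  0  0  0  1  1  1  1  1  0  2  2  2  2  1  0  0
So g(17) = 0.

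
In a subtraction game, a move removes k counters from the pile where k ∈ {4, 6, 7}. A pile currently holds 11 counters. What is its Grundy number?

0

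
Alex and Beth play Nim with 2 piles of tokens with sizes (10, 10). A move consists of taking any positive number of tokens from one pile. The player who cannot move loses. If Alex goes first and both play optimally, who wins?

Compute the nim-sum pairwise:
10 ^ 10 = 0
The nim-sum is 0, so this is a P-position: the player to move is in a losing position under optimal play; Alex is about to move from it and so loses — Beth wins.

Beth wins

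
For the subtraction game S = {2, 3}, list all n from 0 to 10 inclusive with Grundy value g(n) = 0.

0, 1, 5, 6, 10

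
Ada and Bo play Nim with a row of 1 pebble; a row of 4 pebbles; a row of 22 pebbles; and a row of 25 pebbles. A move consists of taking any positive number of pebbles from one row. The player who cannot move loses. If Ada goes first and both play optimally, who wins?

Ada wins

Bitwise XOR of the heap sizes:
  00001  (1)
  00100  (4)
  10110  (22)
  11001  (25)
  -----
  01010  (10)
The nim-sum is 10 ≠ 0, so this is an N-position: the player to move can win; Ada has a winning move.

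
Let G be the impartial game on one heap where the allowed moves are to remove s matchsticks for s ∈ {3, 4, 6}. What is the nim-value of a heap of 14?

1

Build the Grundy sequence with g(k) = mex{g(k−s) : s ∈ {3, 4, 6}, s ≤ k}:
g(0) = mex{} = 0
g(1) = mex{} = 0
g(2) = mex{} = 0
g(3) = mex{0} = 1
g(4) = mex{0} = 1
g(5) = mex{0} = 1
g(6) = mex{0,1} = 2
g(7) = mex{0,1} = 2
g(8) = mex{0,1} = 2
g(9) = mex{1,2} = 0
g(10) = mex{1,2} = 0
g(11) = mex{1,2} = 0
g(12) = mex{0,2} = 1
g(13) = mex{0,2} = 1
g(14) = mex{0,2} = 1
So g(14) = 1.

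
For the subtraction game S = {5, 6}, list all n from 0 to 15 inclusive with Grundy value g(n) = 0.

0, 1, 2, 3, 4, 11, 12, 13, 14, 15

Grundy values for subtraction set {5, 6}:
k:     0  1  2  3  4  5  6  7  8  9 10 11 12 13 14 15
g(k):  0  0  0  0  0  1  1  1  1  1  2  0  0  0  0  0
The P-positions (g = 0) in 0..15 are 0, 1, 2, 3, 4, 11, 12, 13, 14, 15.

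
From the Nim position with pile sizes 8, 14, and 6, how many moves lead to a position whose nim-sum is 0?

0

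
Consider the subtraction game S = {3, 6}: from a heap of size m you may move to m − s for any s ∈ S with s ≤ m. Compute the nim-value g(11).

Grundy values for subtraction set {3, 6}:
k:     0  1  2  3  4  5  6  7  8  9 10 11
g(k):  0  0  0  1  1  1  2  2  2  0  0  0
So g(11) = 0.

0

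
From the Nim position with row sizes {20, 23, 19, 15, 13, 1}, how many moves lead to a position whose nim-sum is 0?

Bitwise XOR of the heap sizes:
  10100  (20)
  10111  (23)
  10011  (19)
  01111  (15)
  01101  (13)
  00001  (1)
  -----
  10011  (19)
The overall nim-sum is X = 19. A row of size p has a winning move iff p XOR X < p (reduce it to p XOR X).
  20: 20 XOR 19 = 7 < 20 — winning move (to 7).
  23: 23 XOR 19 = 4 < 23 — winning move (to 4).
  19: 19 XOR 19 = 0 < 19 — winning move (to 0).
  15: 15 XOR 19 = 28 ≥ 15 — no move.
  13: 13 XOR 19 = 30 ≥ 13 — no move.
  1: 1 XOR 19 = 18 ≥ 1 — no move.
That gives 3 winning moves.

3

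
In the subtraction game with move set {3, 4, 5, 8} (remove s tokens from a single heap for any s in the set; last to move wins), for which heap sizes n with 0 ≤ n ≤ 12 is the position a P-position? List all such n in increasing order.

0, 1, 2, 11, 12

Grundy values for subtraction set {3, 4, 5, 8}:
k:     0  1  2  3  4  5  6  7  8  9 10 11 12
g(k):  0  0  0  1  1  1  2  2  2  3  3  0  0
The P-positions (g = 0) in 0..12 are 0, 1, 2, 11, 12.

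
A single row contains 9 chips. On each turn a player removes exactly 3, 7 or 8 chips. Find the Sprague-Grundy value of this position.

1

Grundy values for subtraction set {3, 7, 8}:
k:     0  1  2  3  4  5  6  7  8  9
g(k):  0  0  0  1  1  1  0  2  2  1
So g(9) = 1.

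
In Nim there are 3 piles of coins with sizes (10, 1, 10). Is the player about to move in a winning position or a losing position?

Compute the nim-sum pairwise:
10 ^ 1 = 11
11 ^ 10 = 1
The nim-sum is 1 ≠ 0, so this is an N-position: the player to move can win.

Winning position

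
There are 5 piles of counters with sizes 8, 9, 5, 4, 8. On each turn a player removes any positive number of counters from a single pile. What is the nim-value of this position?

8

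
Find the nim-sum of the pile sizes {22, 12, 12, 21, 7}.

Nim-sum: 22 ^ 12 ^ 12 ^ 21 ^ 7 = 4.

4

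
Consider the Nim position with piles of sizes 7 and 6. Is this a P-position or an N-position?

N-position

Bitwise XOR of the heap sizes:
  111  (7)
  110  (6)
  ---
  001  (1)
The nim-sum is 1 ≠ 0, so this is an N-position: the player to move can win.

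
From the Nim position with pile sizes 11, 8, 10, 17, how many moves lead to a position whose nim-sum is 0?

1

Write each in binary and XOR column by column:
  01011  (11)
  01000  (8)
  01010  (10)
  10001  (17)
  -----
  11000  (24)
The overall nim-sum is X = 24. A pile of size p has a winning move iff p XOR X < p (reduce it to p XOR X).
  11: 11 XOR 24 = 19 ≥ 11 — no move.
  8: 8 XOR 24 = 16 ≥ 8 — no move.
  10: 10 XOR 24 = 18 ≥ 10 — no move.
  17: 17 XOR 24 = 9 < 17 — winning move (to 9).
That gives 1 winning move.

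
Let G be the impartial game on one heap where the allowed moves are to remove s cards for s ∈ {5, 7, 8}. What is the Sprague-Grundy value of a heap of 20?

1

Compute g(0), g(1), … for moves {5, 7, 8}:
k:     0  1  2  3  4  5  6  7  8  9 10 11 12 13 14 15 16 17 18 19 20
g(k):  0  0  0  0  0  1  1  1  1  1  2  2  2  0  0  0  0  0  1  1  1
So g(20) = 1.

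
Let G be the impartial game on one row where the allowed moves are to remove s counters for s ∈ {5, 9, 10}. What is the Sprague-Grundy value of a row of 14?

2

Compute g(0), g(1), … for moves {5, 9, 10}:
k:     0  1  2  3  4  5  6  7  8  9 10 11 12 13 14
g(k):  0  0  0  0  0  1  1  1  1  1  2  2  2  2  2
So g(14) = 2.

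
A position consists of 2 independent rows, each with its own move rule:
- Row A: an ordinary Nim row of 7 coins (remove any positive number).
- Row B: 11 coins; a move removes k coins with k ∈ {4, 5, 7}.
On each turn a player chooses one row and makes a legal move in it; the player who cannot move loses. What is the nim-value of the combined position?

7

Row A is a plain Nim row of size 7, so its Grundy value is 7.
Build the Grundy sequence for row B with g(k) = mex{g(k−s) : s ∈ {4, 5, 7}, s ≤ k}:
k:     0  1  2  3  4  5  6  7  8  9 10 11
g(k):  0  0  0  0  1  1  1  1  2  2  2  0
So g(11) = 0.
By the Sprague-Grundy theorem, the Grundy value of a sum of independent games is the XOR of the component values.
Combined value = 7 ⊕ 0 = 7.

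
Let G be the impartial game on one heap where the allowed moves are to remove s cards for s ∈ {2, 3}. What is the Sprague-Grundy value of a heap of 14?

2

Grundy values for subtraction set {2, 3}:
g(0) = mex{} = 0
g(1) = mex{} = 0
g(2) = mex{0} = 1
g(3) = mex{0} = 1
g(4) = mex{0,1} = 2
g(5) = mex{1} = 0
g(6) = mex{1,2} = 0
g(7) = mex{0,2} = 1
g(8) = mex{0} = 1
g(9) = mex{0,1} = 2
g(10) = mex{1} = 0
g(11) = mex{1,2} = 0
g(12) = mex{0,2} = 1
g(13) = mex{0} = 1
g(14) = mex{0,1} = 2
So g(14) = 2.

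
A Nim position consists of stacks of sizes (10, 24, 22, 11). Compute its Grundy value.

15

Nim-sum: 10 ⊕ 24 ⊕ 22 ⊕ 11 = 15.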